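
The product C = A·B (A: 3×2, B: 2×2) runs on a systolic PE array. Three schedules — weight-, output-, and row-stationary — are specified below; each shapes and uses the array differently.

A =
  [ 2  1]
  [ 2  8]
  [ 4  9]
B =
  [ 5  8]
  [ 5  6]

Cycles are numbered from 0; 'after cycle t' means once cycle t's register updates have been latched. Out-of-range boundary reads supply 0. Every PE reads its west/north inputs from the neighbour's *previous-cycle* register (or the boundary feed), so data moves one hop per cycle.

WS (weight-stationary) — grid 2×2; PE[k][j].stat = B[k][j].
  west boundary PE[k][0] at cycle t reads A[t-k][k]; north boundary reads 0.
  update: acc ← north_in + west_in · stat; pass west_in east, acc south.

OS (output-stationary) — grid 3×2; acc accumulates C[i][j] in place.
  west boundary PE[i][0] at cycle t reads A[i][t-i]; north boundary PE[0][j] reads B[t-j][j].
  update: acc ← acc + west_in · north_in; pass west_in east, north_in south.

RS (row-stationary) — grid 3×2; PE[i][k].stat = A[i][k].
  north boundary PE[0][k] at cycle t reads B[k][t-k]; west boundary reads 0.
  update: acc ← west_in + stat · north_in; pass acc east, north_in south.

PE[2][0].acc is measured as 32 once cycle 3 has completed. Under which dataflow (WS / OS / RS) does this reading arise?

dataflow = RS

WS: PE[2][0] is outside its 2×2 grid.
Under OS (3×2), PE[2][0]:
  @0  [2,0]  acc 0  |  →0  ↓0
  @1  [2,0]  acc 0  |  →0  ↓0
  @2  [2,0]  acc 20  |  →4  ↓5
  @3  [2,0]  acc 65  |  →9  ↓5
Under RS (3×2), PE[2][0]:
  @0  [2,0]  acc 0  |  →0  ↓0
  @1  [2,0]  acc 0  |  →0  ↓0
  @2  [2,0]  acc 20  |  →20  ↓5
  @3  [2,0]  acc 32  |  →32  ↓8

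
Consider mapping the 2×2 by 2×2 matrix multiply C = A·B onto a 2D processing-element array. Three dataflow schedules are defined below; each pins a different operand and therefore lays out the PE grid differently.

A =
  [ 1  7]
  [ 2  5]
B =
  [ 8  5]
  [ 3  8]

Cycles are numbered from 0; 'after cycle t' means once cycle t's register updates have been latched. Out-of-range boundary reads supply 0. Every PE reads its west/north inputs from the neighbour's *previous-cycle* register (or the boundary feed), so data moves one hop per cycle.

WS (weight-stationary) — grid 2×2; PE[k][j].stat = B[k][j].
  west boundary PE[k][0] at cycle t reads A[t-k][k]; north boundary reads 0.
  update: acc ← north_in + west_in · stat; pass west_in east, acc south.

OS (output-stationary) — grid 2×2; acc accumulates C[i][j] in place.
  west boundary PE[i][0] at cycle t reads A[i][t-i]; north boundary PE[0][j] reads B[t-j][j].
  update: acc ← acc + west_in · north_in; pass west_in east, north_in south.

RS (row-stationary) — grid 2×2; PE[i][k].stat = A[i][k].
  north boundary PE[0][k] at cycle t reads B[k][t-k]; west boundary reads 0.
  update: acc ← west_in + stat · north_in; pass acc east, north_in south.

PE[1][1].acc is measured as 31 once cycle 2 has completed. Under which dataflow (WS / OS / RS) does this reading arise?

dataflow = RS

WS (2×2 grid), PE[1][1]:
  t=0 PE[1][1]: acc=0 h=0 v=0
  t=1 PE[1][1]: acc=0 h=0 v=0
  t=2 PE[1][1]: acc=61 h=7 v=61
OS (2×2 grid), PE[1][1]:
  t=0 PE[1][1]: acc=0 h=0 v=0
  t=1 PE[1][1]: acc=0 h=0 v=0
  t=2 PE[1][1]: acc=10 h=2 v=5
RS (2×2 grid), PE[1][1]:
  t=0 PE[1][1]: acc=0 h=0 v=0
  t=1 PE[1][1]: acc=0 h=0 v=0
  t=2 PE[1][1]: acc=31 h=31 v=3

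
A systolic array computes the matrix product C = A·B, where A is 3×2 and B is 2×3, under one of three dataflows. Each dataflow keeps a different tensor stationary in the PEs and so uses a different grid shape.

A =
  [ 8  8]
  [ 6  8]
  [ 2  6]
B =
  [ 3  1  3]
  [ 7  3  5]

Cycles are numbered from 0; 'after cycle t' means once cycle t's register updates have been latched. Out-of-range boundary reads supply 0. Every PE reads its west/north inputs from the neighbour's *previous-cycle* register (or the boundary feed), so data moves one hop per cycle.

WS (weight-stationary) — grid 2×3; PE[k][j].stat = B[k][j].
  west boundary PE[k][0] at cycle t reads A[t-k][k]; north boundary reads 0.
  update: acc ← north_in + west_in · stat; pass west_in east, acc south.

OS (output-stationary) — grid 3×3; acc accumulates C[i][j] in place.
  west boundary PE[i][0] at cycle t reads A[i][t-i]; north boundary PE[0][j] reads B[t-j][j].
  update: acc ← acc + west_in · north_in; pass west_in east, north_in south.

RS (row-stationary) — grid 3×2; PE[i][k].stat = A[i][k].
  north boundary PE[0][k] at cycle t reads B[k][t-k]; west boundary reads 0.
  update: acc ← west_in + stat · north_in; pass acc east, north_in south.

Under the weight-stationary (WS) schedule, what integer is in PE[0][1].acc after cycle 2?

WS 2×3: PE[0][1] cycle-by-cycle (with neighbour feeds):
  after 0 — PE[0][0] acc=24, pass-E 8, pass-S 24
  after 0 — PE[0][1] acc=0, pass-E 0, pass-S 0
  after 1 — PE[0][0] acc=18, pass-E 6, pass-S 18
  after 1 — PE[0][1] acc=8, pass-E 8, pass-S 8
  after 2 — PE[0][0] acc=6, pass-E 2, pass-S 6
  after 2 — PE[0][1] acc=6, pass-E 6, pass-S 6

PE[0][1].acc = 6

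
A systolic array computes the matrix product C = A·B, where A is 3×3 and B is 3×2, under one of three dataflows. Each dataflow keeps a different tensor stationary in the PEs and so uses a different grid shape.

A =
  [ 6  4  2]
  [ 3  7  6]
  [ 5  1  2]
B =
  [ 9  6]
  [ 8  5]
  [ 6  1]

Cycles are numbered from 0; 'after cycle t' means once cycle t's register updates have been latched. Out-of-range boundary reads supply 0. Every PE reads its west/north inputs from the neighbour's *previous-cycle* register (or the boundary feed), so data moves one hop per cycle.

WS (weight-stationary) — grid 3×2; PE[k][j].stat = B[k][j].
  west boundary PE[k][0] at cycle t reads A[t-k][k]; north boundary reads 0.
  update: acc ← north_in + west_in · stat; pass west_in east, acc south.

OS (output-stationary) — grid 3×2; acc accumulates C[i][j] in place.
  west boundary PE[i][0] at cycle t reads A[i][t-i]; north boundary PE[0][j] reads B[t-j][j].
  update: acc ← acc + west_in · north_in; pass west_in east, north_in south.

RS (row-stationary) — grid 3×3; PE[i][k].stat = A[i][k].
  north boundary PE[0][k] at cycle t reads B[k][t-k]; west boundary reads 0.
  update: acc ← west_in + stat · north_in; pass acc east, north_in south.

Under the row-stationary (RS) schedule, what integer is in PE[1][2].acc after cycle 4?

RS 3×3: PE[1][2] cycle-by-cycle (with neighbour feeds):
  0: (0,2).acc=0  regs=<0,0>
  0: (1,1).acc=0  regs=<0,0>
  0: (1,2).acc=0  regs=<0,0>
  1: (0,2).acc=0  regs=<0,0>
  1: (1,1).acc=0  regs=<0,0>
  1: (1,2).acc=0  regs=<0,0>
  2: (0,2).acc=98  regs=<98,6>
  2: (1,1).acc=83  regs=<83,8>
  2: (1,2).acc=0  regs=<0,0>
  3: (0,2).acc=58  regs=<58,1>
  3: (1,1).acc=53  regs=<53,5>
  3: (1,2).acc=119  regs=<119,6>
  4: (0,2).acc=0  regs=<0,0>
  4: (1,1).acc=0  regs=<0,0>
  4: (1,2).acc=59  regs=<59,1>

PE[1][2].acc = 59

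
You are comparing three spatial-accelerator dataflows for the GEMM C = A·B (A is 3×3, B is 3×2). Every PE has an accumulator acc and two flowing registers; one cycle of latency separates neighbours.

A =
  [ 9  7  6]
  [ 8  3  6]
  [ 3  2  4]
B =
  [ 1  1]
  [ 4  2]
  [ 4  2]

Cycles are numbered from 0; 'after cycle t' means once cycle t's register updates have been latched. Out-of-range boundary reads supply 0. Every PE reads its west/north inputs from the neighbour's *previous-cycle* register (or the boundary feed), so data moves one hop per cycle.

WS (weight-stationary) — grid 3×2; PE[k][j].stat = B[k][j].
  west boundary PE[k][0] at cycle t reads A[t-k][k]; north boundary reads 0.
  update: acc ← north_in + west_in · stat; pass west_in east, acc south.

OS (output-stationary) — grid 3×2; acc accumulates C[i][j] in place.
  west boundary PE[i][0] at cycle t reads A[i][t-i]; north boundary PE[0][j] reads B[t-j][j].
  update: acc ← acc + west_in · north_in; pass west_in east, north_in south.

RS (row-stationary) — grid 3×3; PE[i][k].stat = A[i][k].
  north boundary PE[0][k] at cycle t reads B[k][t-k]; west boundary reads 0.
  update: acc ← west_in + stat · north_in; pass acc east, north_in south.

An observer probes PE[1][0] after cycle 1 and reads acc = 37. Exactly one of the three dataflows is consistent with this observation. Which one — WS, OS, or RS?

dataflow = WS

WS (3×2 grid), PE[1][0]:
  after 0 — PE[1][0] acc=0, pass-E 0, pass-S 0
  after 1 — PE[1][0] acc=37, pass-E 7, pass-S 37
OS (3×2 grid), PE[1][0]:
  after 0 — PE[1][0] acc=0, pass-E 0, pass-S 0
  after 1 — PE[1][0] acc=8, pass-E 8, pass-S 1
RS (3×3 grid), PE[1][0]:
  after 0 — PE[1][0] acc=0, pass-E 0, pass-S 0
  after 1 — PE[1][0] acc=8, pass-E 8, pass-S 1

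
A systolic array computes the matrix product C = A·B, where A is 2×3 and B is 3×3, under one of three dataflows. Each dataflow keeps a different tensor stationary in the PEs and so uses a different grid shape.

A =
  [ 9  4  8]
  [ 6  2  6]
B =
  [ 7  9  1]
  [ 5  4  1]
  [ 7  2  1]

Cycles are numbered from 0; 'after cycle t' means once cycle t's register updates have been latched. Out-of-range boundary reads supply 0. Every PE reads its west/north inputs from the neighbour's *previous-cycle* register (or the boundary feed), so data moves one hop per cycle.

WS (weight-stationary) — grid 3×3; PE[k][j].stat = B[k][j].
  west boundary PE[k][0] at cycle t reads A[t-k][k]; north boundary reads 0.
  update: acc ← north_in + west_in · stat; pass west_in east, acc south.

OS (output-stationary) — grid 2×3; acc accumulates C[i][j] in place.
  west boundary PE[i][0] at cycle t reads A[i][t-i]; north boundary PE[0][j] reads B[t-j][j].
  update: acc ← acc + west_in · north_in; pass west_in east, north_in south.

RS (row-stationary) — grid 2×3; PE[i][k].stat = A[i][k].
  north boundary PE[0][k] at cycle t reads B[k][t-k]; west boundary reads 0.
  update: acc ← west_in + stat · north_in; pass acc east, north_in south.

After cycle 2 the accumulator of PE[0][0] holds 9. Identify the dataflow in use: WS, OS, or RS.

dataflow = RS

WS [3×3] PE[0][0] across cycles:
  c0 r0c0: 63 / 9 / 63
  c1 r0c0: 42 / 6 / 42
  c2 r0c0: 0 / 0 / 0
OS [2×3] PE[0][0] across cycles:
  c0 r0c0: 63 / 9 / 7
  c1 r0c0: 83 / 4 / 5
  c2 r0c0: 139 / 8 / 7
RS [2×3] PE[0][0] across cycles:
  c0 r0c0: 63 / 63 / 7
  c1 r0c0: 81 / 81 / 9
  c2 r0c0: 9 / 9 / 1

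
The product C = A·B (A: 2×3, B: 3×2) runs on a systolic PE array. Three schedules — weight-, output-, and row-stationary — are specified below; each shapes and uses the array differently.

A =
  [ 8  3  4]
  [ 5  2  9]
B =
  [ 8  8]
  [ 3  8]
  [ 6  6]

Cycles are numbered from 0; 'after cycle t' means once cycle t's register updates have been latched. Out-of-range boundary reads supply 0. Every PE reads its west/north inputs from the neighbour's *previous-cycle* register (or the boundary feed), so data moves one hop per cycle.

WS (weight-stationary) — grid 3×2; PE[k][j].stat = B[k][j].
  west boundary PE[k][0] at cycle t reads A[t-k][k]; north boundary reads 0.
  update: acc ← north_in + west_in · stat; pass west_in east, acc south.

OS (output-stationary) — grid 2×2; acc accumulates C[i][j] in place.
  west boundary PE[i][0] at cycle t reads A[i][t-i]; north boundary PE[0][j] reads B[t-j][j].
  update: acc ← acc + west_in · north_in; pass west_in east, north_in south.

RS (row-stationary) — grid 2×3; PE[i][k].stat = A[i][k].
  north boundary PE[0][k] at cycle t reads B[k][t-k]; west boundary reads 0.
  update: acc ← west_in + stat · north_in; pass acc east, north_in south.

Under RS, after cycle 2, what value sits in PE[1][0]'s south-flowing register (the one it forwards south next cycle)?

register = 8

RS (2×3). Following PE[1][0] plus its west/north inputs:
  cycle 0: PE[0][0] → acc 64, east 64, south 8
  cycle 0: PE[1][0] → acc 0, east 0, south 0
  cycle 1: PE[0][0] → acc 64, east 64, south 8
  cycle 1: PE[1][0] → acc 40, east 40, south 8
  cycle 2: PE[0][0] → acc 0, east 0, south 0
  cycle 2: PE[1][0] → acc 40, east 40, south 8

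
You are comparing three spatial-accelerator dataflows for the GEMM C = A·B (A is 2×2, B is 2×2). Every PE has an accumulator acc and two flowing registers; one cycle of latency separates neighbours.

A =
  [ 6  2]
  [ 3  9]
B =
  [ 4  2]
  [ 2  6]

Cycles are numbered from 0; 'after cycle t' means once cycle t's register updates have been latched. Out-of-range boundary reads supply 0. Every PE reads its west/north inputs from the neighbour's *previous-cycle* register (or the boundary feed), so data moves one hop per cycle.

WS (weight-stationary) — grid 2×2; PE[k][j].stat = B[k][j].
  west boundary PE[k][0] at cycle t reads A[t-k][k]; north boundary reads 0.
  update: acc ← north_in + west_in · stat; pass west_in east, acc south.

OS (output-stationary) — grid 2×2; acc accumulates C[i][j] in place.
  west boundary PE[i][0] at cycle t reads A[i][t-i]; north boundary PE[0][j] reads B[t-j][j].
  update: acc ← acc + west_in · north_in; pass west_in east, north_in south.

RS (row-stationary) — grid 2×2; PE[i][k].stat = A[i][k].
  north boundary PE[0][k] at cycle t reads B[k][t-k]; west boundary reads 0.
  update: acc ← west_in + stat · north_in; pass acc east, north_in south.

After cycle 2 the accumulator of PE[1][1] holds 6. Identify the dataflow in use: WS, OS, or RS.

— WS: 2×2; PE[1][1] trace:
  @0  [1,1]  acc 0  |  →0  ↓0
  @1  [1,1]  acc 0  |  →0  ↓0
  @2  [1,1]  acc 24  |  →2  ↓24
— OS: 2×2; PE[1][1] trace:
  @0  [1,1]  acc 0  |  →0  ↓0
  @1  [1,1]  acc 0  |  →0  ↓0
  @2  [1,1]  acc 6  |  →3  ↓2
— RS: 2×2; PE[1][1] trace:
  @0  [1,1]  acc 0  |  →0  ↓0
  @1  [1,1]  acc 0  |  →0  ↓0
  @2  [1,1]  acc 30  |  →30  ↓2

dataflow = OS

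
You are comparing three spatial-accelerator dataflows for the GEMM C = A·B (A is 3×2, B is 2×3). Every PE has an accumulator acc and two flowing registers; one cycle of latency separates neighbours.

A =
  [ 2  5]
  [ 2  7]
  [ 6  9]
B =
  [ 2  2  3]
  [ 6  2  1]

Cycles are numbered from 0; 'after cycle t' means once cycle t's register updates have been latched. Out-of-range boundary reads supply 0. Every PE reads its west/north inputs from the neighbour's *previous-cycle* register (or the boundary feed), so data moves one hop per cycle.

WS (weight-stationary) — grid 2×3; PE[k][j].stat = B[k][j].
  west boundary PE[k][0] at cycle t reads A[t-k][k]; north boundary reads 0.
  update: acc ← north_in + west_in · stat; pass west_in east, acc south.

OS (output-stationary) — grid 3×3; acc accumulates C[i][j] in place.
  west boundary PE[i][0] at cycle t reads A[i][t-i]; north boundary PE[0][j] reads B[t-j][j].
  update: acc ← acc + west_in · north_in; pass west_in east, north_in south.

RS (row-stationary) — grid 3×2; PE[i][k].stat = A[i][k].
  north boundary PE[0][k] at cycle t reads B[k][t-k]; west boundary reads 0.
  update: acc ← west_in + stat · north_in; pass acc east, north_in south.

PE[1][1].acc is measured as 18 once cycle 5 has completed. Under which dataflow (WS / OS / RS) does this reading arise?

dataflow = OS

Under WS (2×3), PE[1][1]:
  @0  [1,1]  acc 0  |  →0  ↓0
  @1  [1,1]  acc 0  |  →0  ↓0
  @2  [1,1]  acc 14  |  →5  ↓14
  @3  [1,1]  acc 18  |  →7  ↓18
  @4  [1,1]  acc 30  |  →9  ↓30
  @5  [1,1]  acc 0  |  →0  ↓0
Under OS (3×3), PE[1][1]:
  @0  [1,1]  acc 0  |  →0  ↓0
  @1  [1,1]  acc 0  |  →0  ↓0
  @2  [1,1]  acc 4  |  →2  ↓2
  @3  [1,1]  acc 18  |  →7  ↓2
  @4  [1,1]  acc 18  |  →0  ↓0
  @5  [1,1]  acc 18  |  →0  ↓0
Under RS (3×2), PE[1][1]:
  @0  [1,1]  acc 0  |  →0  ↓0
  @1  [1,1]  acc 0  |  →0  ↓0
  @2  [1,1]  acc 46  |  →46  ↓6
  @3  [1,1]  acc 18  |  →18  ↓2
  @4  [1,1]  acc 13  |  →13  ↓1
  @5  [1,1]  acc 0  |  →0  ↓0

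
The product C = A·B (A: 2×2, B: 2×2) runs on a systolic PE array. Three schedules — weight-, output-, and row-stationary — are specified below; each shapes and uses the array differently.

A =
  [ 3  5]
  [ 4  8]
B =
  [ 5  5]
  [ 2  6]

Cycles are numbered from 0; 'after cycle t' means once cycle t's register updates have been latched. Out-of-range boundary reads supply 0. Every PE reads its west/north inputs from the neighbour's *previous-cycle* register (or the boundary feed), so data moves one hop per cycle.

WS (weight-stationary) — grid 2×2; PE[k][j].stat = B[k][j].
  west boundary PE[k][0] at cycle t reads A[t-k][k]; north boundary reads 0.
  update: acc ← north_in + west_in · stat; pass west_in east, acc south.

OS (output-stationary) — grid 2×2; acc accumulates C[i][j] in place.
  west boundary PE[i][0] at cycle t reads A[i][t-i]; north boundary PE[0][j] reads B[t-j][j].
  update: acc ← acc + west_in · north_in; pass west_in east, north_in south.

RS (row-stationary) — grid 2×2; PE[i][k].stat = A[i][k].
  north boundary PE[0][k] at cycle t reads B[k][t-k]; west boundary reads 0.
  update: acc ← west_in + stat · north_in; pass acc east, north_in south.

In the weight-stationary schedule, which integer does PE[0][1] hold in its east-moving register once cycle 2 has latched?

WS 2×2: PE[0][1] cycle-by-cycle (with neighbour feeds):
  0: (0,0).acc=15  regs=<3,15>
  0: (0,1).acc=0  regs=<0,0>
  1: (0,0).acc=20  regs=<4,20>
  1: (0,1).acc=15  regs=<3,15>
  2: (0,0).acc=0  regs=<0,0>
  2: (0,1).acc=20  regs=<4,20>

register = 4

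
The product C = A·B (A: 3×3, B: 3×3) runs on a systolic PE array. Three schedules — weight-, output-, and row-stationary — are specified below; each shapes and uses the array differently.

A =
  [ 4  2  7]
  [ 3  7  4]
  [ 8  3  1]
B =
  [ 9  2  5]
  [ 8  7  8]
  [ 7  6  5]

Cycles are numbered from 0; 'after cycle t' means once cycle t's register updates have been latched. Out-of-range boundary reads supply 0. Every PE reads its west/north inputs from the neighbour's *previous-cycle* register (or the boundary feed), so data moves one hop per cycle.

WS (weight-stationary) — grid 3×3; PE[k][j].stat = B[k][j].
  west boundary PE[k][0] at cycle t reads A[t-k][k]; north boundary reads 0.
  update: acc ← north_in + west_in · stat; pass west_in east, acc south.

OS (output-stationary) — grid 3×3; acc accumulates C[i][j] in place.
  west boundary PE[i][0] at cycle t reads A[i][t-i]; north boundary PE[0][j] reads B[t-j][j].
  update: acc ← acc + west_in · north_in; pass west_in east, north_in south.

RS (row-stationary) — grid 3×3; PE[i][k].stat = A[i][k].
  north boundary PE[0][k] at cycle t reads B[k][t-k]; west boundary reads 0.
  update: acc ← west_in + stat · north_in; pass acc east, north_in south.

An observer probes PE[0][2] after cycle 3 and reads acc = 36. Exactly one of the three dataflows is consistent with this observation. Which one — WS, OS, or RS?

Under WS (3×3), PE[0][2]:
  step 0 · PE0,2: acc=0; fwd→0 fwd↓0
  step 1 · PE0,2: acc=0; fwd→0 fwd↓0
  step 2 · PE0,2: acc=20; fwd→4 fwd↓20
  step 3 · PE0,2: acc=15; fwd→3 fwd↓15
Under OS (3×3), PE[0][2]:
  step 0 · PE0,2: acc=0; fwd→0 fwd↓0
  step 1 · PE0,2: acc=0; fwd→0 fwd↓0
  step 2 · PE0,2: acc=20; fwd→4 fwd↓5
  step 3 · PE0,2: acc=36; fwd→2 fwd↓8
Under RS (3×3), PE[0][2]:
  step 0 · PE0,2: acc=0; fwd→0 fwd↓0
  step 1 · PE0,2: acc=0; fwd→0 fwd↓0
  step 2 · PE0,2: acc=101; fwd→101 fwd↓7
  step 3 · PE0,2: acc=64; fwd→64 fwd↓6

dataflow = OS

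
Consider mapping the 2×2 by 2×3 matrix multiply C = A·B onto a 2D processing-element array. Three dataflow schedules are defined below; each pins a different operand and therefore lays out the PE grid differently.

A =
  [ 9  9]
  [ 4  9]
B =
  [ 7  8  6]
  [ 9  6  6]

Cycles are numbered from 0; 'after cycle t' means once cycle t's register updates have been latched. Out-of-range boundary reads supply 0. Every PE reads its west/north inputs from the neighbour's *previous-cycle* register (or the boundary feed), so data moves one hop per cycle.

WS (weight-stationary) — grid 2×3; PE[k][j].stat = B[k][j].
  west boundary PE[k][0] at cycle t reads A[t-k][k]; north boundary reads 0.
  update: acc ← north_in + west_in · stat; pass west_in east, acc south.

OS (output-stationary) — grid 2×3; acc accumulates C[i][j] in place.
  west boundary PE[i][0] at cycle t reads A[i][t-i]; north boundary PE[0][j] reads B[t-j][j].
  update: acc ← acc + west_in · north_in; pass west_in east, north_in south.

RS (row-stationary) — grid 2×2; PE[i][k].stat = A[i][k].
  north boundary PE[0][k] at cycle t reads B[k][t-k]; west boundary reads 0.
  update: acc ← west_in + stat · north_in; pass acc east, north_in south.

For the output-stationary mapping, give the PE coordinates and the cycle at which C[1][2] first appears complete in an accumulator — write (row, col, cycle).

Under OS, C[1][2] lands at PE[1][2]:
  t=0 PE[1][2]: acc=0 h=0 v=0
  t=1 PE[1][2]: acc=0 h=0 v=0
  t=2 PE[1][2]: acc=0 h=0 v=0
  t=3 PE[1][2]: acc=24 h=4 v=6
  t=4 PE[1][2]: acc=78 h=9 v=6

(row, col, cycle) = (1, 2, 4)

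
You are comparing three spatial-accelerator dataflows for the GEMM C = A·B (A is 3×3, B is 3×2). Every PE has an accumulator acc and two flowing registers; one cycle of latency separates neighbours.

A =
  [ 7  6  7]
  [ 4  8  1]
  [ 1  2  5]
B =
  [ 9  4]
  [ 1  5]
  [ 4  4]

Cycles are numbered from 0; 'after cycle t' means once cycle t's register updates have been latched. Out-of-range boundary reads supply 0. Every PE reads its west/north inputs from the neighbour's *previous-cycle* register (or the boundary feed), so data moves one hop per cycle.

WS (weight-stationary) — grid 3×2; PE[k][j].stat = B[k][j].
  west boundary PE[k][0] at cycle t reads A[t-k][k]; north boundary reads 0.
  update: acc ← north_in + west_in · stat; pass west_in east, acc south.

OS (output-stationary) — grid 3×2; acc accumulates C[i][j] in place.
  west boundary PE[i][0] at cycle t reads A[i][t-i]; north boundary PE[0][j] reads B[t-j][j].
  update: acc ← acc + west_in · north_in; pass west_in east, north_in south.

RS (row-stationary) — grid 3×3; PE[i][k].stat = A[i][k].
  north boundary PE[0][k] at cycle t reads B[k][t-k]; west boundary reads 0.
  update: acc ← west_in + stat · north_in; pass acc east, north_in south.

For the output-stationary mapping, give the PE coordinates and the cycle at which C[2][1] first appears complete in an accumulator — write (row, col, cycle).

(row, col, cycle) = (2, 1, 5)

OS: C[2][1] accumulates in PE[2][1]:
  cycle 0: PE[2][1] → acc 0, east 0, south 0
  cycle 1: PE[2][1] → acc 0, east 0, south 0
  cycle 2: PE[2][1] → acc 0, east 0, south 0
  cycle 3: PE[2][1] → acc 4, east 1, south 4
  cycle 4: PE[2][1] → acc 14, east 2, south 5
  cycle 5: PE[2][1] → acc 34, east 5, south 4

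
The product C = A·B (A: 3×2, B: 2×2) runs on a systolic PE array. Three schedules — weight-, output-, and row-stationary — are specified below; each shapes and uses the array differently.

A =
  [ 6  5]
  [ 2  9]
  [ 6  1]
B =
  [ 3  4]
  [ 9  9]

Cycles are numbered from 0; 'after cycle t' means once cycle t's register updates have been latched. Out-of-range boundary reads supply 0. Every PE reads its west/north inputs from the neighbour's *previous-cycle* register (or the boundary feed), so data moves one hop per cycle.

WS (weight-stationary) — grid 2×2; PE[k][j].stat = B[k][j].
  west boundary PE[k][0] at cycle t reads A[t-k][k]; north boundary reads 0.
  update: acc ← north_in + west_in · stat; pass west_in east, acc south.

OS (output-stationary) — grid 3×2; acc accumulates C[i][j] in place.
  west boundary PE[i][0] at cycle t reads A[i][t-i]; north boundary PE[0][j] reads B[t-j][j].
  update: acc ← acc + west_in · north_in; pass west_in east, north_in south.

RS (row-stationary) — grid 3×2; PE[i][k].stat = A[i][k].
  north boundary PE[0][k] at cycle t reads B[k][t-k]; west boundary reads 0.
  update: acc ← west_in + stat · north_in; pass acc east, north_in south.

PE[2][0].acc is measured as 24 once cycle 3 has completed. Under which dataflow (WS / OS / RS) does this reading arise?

dataflow = RS

— WS: 2×2 array has no PE[2][0].
— OS: 3×2; PE[2][0] trace:
  0: (2,0).acc=0  regs=<0,0>
  1: (2,0).acc=0  regs=<0,0>
  2: (2,0).acc=18  regs=<6,3>
  3: (2,0).acc=27  regs=<1,9>
— RS: 3×2; PE[2][0] trace:
  0: (2,0).acc=0  regs=<0,0>
  1: (2,0).acc=0  regs=<0,0>
  2: (2,0).acc=18  regs=<18,3>
  3: (2,0).acc=24  regs=<24,4>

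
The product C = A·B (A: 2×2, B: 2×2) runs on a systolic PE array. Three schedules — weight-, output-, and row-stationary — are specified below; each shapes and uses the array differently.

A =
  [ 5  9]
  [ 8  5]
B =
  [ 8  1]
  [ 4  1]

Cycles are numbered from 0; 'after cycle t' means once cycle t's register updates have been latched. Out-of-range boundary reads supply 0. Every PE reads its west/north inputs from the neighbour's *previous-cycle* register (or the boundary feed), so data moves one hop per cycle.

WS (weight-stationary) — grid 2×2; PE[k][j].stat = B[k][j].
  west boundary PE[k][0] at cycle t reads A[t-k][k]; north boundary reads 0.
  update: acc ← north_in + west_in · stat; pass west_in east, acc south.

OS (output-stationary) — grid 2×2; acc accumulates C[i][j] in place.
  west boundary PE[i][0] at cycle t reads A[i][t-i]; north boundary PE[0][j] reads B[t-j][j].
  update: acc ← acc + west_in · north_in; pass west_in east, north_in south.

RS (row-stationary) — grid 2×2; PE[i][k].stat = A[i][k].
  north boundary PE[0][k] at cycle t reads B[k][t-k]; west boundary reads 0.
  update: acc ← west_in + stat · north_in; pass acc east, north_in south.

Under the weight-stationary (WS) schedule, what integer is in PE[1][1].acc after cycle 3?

WS on a 2×2 grid — tracing PE[1][1] and its feeders:
  t=0 PE[0][1]: acc=0 h=0 v=0
  t=0 PE[1][0]: acc=0 h=0 v=0
  t=0 PE[1][1]: acc=0 h=0 v=0
  t=1 PE[0][1]: acc=5 h=5 v=5
  t=1 PE[1][0]: acc=76 h=9 v=76
  t=1 PE[1][1]: acc=0 h=0 v=0
  t=2 PE[0][1]: acc=8 h=8 v=8
  t=2 PE[1][0]: acc=84 h=5 v=84
  t=2 PE[1][1]: acc=14 h=9 v=14
  t=3 PE[0][1]: acc=0 h=0 v=0
  t=3 PE[1][0]: acc=0 h=0 v=0
  t=3 PE[1][1]: acc=13 h=5 v=13

PE[1][1].acc = 13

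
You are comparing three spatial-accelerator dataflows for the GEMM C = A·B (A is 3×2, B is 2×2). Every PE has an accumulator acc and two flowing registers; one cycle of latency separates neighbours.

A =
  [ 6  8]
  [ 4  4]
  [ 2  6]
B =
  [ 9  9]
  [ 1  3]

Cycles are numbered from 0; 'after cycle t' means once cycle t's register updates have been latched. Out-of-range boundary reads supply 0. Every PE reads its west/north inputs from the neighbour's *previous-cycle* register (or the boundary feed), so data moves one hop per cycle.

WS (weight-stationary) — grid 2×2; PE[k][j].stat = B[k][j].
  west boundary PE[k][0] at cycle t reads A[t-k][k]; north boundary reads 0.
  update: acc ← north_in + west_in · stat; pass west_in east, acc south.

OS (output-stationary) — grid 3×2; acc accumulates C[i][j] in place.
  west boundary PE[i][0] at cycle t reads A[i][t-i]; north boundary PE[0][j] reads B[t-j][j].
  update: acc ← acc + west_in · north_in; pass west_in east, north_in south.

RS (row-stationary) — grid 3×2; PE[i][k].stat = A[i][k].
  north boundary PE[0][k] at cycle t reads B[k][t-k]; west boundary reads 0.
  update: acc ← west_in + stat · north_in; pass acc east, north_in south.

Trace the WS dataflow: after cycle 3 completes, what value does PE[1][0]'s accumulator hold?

PE[1][0].acc = 24

WS 2×2: PE[1][0] cycle-by-cycle (with neighbour feeds):
  t=0 PE[0][0]: acc=54 h=6 v=54
  t=0 PE[1][0]: acc=0 h=0 v=0
  t=1 PE[0][0]: acc=36 h=4 v=36
  t=1 PE[1][0]: acc=62 h=8 v=62
  t=2 PE[0][0]: acc=18 h=2 v=18
  t=2 PE[1][0]: acc=40 h=4 v=40
  t=3 PE[0][0]: acc=0 h=0 v=0
  t=3 PE[1][0]: acc=24 h=6 v=24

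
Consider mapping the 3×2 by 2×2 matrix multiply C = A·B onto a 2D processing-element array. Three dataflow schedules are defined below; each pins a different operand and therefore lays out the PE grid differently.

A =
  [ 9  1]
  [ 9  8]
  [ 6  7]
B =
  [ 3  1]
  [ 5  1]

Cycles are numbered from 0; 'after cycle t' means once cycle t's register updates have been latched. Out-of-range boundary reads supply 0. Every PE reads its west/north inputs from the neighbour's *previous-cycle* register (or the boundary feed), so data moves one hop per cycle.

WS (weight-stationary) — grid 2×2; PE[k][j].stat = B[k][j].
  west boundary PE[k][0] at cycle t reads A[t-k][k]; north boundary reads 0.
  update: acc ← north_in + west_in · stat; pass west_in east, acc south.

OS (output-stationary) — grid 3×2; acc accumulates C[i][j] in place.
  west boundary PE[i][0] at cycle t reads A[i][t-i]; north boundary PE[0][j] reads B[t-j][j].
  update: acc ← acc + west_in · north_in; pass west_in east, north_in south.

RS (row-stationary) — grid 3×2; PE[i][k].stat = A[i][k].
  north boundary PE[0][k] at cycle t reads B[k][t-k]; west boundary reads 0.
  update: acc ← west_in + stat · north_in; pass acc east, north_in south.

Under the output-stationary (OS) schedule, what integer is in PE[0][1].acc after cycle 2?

OS 3×2: PE[0][1] cycle-by-cycle (with neighbour feeds):
  [0] (0,0) acc=27 (h:9 v:3)
  [0] (0,1) acc=0 (h:0 v:0)
  [1] (0,0) acc=32 (h:1 v:5)
  [1] (0,1) acc=9 (h:9 v:1)
  [2] (0,0) acc=32 (h:0 v:0)
  [2] (0,1) acc=10 (h:1 v:1)

PE[0][1].acc = 10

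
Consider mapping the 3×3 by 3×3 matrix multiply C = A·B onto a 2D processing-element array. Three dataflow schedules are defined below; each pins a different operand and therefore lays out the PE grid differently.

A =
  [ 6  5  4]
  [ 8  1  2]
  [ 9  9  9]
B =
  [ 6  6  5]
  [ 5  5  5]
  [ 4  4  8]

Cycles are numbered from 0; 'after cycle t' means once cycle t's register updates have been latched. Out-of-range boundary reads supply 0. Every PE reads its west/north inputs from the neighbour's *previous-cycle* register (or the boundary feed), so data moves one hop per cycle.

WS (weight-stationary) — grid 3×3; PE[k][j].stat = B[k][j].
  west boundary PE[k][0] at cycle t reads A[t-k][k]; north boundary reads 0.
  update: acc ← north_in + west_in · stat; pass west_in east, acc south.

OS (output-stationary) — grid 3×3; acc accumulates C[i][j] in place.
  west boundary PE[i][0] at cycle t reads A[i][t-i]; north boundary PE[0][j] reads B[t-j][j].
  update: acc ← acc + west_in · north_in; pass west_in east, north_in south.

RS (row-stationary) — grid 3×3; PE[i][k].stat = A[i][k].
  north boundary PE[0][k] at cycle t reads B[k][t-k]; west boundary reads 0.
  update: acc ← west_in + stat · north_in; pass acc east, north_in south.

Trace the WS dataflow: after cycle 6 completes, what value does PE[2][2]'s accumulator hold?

PE[2][2].acc = 162

Tracing WS — 3×3 array, target PE[2][2]:
  step 0 · PE1,2: acc=0; fwd→0 fwd↓0
  step 0 · PE2,1: acc=0; fwd→0 fwd↓0
  step 0 · PE2,2: acc=0; fwd→0 fwd↓0
  step 1 · PE1,2: acc=0; fwd→0 fwd↓0
  step 1 · PE2,1: acc=0; fwd→0 fwd↓0
  step 1 · PE2,2: acc=0; fwd→0 fwd↓0
  step 2 · PE1,2: acc=0; fwd→0 fwd↓0
  step 2 · PE2,1: acc=0; fwd→0 fwd↓0
  step 2 · PE2,2: acc=0; fwd→0 fwd↓0
  step 3 · PE1,2: acc=55; fwd→5 fwd↓55
  step 3 · PE2,1: acc=77; fwd→4 fwd↓77
  step 3 · PE2,2: acc=0; fwd→0 fwd↓0
  step 4 · PE1,2: acc=45; fwd→1 fwd↓45
  step 4 · PE2,1: acc=61; fwd→2 fwd↓61
  step 4 · PE2,2: acc=87; fwd→4 fwd↓87
  step 5 · PE1,2: acc=90; fwd→9 fwd↓90
  step 5 · PE2,1: acc=135; fwd→9 fwd↓135
  step 5 · PE2,2: acc=61; fwd→2 fwd↓61
  step 6 · PE1,2: acc=0; fwd→0 fwd↓0
  step 6 · PE2,1: acc=0; fwd→0 fwd↓0
  step 6 · PE2,2: acc=162; fwd→9 fwd↓162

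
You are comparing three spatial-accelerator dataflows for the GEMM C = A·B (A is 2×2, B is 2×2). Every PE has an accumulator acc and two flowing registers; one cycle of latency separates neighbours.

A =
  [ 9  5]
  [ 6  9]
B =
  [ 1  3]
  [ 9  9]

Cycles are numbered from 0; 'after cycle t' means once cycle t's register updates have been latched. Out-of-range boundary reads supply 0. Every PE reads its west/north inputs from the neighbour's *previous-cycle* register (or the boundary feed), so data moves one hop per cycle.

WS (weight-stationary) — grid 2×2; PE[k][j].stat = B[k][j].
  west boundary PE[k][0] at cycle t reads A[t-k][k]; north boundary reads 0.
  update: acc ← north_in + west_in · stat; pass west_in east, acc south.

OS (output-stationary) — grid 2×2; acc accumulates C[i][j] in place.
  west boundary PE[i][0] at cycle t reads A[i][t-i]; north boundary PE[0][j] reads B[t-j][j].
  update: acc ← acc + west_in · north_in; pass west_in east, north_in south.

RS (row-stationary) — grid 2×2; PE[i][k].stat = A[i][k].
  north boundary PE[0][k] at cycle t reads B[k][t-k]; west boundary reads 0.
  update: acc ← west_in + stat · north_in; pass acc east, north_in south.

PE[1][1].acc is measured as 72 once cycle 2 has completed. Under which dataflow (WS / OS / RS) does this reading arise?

dataflow = WS

Under WS (2×2), PE[1][1]:
  @0  [1,1]  acc 0  |  →0  ↓0
  @1  [1,1]  acc 0  |  →0  ↓0
  @2  [1,1]  acc 72  |  →5  ↓72
Under OS (2×2), PE[1][1]:
  @0  [1,1]  acc 0  |  →0  ↓0
  @1  [1,1]  acc 0  |  →0  ↓0
  @2  [1,1]  acc 18  |  →6  ↓3
Under RS (2×2), PE[1][1]:
  @0  [1,1]  acc 0  |  →0  ↓0
  @1  [1,1]  acc 0  |  →0  ↓0
  @2  [1,1]  acc 87  |  →87  ↓9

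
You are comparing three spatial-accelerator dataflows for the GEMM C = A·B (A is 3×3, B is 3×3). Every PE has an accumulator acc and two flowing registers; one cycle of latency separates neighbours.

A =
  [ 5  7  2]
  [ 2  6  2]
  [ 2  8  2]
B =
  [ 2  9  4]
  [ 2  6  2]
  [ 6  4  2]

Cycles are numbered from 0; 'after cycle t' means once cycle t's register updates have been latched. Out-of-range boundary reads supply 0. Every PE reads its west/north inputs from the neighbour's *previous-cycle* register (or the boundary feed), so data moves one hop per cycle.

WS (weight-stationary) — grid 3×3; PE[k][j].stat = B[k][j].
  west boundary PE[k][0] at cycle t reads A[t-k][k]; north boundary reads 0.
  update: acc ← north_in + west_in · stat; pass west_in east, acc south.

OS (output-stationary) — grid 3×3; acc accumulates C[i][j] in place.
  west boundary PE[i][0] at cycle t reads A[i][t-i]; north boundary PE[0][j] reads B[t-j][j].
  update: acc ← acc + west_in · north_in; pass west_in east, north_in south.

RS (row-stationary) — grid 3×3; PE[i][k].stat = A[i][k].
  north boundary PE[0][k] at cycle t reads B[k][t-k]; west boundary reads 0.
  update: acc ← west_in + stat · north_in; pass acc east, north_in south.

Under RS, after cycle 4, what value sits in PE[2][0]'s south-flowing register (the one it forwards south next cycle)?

register = 4

RS 3×3: PE[2][0] cycle-by-cycle (with neighbour feeds):
  [0] (1,0) acc=0 (h:0 v:0)
  [0] (2,0) acc=0 (h:0 v:0)
  [1] (1,0) acc=4 (h:4 v:2)
  [1] (2,0) acc=0 (h:0 v:0)
  [2] (1,0) acc=18 (h:18 v:9)
  [2] (2,0) acc=4 (h:4 v:2)
  [3] (1,0) acc=8 (h:8 v:4)
  [3] (2,0) acc=18 (h:18 v:9)
  [4] (1,0) acc=0 (h:0 v:0)
  [4] (2,0) acc=8 (h:8 v:4)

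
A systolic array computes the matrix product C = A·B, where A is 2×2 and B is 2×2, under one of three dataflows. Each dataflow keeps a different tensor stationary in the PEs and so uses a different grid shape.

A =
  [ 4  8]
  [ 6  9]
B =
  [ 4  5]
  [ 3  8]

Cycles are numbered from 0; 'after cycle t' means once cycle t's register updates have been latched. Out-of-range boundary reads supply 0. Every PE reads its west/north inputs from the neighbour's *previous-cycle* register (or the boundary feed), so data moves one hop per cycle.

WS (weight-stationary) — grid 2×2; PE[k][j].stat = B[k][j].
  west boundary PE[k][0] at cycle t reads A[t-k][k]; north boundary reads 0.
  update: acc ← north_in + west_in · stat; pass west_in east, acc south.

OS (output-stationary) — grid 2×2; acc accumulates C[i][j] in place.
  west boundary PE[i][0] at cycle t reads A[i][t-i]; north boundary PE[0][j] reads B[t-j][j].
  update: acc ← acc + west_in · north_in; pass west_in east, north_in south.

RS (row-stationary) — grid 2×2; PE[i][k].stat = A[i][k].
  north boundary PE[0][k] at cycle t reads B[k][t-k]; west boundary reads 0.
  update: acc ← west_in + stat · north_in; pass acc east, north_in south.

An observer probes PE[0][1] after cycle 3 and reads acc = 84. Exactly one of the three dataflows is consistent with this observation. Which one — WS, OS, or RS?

— WS: 2×2; PE[0][1] trace:
  0: (0,1).acc=0  regs=<0,0>
  1: (0,1).acc=20  regs=<4,20>
  2: (0,1).acc=30  regs=<6,30>
  3: (0,1).acc=0  regs=<0,0>
— OS: 2×2; PE[0][1] trace:
  0: (0,1).acc=0  regs=<0,0>
  1: (0,1).acc=20  regs=<4,5>
  2: (0,1).acc=84  regs=<8,8>
  3: (0,1).acc=84  regs=<0,0>
— RS: 2×2; PE[0][1] trace:
  0: (0,1).acc=0  regs=<0,0>
  1: (0,1).acc=40  regs=<40,3>
  2: (0,1).acc=84  regs=<84,8>
  3: (0,1).acc=0  regs=<0,0>

dataflow = OS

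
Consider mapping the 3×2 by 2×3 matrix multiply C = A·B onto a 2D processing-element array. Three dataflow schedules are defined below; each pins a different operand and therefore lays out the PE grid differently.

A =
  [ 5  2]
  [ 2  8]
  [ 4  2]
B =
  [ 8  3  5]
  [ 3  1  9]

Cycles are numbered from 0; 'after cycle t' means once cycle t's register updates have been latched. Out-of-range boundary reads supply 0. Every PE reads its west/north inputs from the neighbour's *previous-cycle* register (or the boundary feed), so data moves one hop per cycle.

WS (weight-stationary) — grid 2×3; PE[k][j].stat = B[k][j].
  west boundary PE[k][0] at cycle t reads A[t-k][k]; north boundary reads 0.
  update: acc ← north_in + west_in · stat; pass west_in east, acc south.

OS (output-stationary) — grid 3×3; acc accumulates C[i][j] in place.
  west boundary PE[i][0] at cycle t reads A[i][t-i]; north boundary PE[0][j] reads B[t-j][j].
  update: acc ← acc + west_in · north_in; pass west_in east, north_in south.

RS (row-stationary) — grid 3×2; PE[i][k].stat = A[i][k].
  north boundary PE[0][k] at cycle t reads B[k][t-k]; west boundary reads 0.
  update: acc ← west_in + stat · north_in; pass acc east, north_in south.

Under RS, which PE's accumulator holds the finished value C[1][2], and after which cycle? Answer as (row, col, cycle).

RS: C[1][2] accumulates in PE[1][1]:
  [0] (1,1) acc=0 (h:0 v:0)
  [1] (1,1) acc=0 (h:0 v:0)
  [2] (1,1) acc=40 (h:40 v:3)
  [3] (1,1) acc=14 (h:14 v:1)
  [4] (1,1) acc=82 (h:82 v:9)

(row, col, cycle) = (1, 1, 4)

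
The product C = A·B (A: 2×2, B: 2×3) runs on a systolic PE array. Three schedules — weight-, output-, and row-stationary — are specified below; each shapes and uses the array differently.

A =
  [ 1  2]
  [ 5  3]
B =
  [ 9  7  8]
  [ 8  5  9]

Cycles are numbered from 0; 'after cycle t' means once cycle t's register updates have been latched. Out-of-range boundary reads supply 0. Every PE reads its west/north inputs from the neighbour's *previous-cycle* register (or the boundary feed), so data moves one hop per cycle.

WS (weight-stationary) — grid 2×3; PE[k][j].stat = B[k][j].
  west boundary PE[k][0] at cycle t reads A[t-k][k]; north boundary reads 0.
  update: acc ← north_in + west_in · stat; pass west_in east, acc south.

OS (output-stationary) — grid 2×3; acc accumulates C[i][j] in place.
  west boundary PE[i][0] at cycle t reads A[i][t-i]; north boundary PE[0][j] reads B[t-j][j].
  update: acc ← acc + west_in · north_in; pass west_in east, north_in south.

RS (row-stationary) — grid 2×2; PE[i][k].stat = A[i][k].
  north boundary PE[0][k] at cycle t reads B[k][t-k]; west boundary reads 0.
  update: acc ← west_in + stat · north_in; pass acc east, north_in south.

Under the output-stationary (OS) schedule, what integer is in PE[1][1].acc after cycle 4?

OS 2×3: PE[1][1] cycle-by-cycle (with neighbour feeds):
  0: (0,1).acc=0  regs=<0,0>
  0: (1,0).acc=0  regs=<0,0>
  0: (1,1).acc=0  regs=<0,0>
  1: (0,1).acc=7  regs=<1,7>
  1: (1,0).acc=45  regs=<5,9>
  1: (1,1).acc=0  regs=<0,0>
  2: (0,1).acc=17  regs=<2,5>
  2: (1,0).acc=69  regs=<3,8>
  2: (1,1).acc=35  regs=<5,7>
  3: (0,1).acc=17  regs=<0,0>
  3: (1,0).acc=69  regs=<0,0>
  3: (1,1).acc=50  regs=<3,5>
  4: (0,1).acc=17  regs=<0,0>
  4: (1,0).acc=69  regs=<0,0>
  4: (1,1).acc=50  regs=<0,0>

PE[1][1].acc = 50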